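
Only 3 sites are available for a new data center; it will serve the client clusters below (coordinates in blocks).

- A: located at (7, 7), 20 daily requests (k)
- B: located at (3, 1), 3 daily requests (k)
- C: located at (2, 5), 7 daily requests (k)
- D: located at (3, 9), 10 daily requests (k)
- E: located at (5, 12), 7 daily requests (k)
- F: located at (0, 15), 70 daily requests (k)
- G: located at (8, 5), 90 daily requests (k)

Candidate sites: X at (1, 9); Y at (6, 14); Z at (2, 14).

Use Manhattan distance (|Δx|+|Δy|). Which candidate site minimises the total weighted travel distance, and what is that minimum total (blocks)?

X, total 1774 blocks

Total weighted distance at each candidate:
  X (1, 9): total = 1774
  Y (6, 14): total = 1880
  Z (2, 14): total = 2000
Minimum is at X with total 1774 blocks.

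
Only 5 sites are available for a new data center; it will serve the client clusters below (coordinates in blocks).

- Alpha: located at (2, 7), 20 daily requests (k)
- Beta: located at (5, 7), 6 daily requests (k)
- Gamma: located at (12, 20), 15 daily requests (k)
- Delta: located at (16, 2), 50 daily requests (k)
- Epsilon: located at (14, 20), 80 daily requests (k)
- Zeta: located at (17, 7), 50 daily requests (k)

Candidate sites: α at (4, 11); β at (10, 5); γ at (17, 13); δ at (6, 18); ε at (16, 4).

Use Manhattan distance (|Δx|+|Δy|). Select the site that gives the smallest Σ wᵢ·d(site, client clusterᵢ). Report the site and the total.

γ, total 2408 blocks

Total weighted distance at each candidate:
  α (4, 11): total = 3825
  β (10, 5): total = 2917
  γ (17, 13): total = 2408
  δ (6, 18): total = 3692
  ε (16, 4): total = 2464
Minimum is at γ with total 2408 blocks.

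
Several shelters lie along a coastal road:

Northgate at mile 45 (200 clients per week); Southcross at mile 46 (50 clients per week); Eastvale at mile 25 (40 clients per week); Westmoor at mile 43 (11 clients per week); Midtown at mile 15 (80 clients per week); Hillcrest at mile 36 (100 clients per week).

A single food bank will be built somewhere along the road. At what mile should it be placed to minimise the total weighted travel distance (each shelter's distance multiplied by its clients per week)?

For a sum of weighted absolute distances on a line, the optimum is the weighted median (not the mean). Total weight W = 481; half-weight = 240.5.
Sort by position and accumulate weight:
  mile 15 (Midtown, w=80) → cum 80
  mile 25 (Eastvale, w=40) → cum 120
  mile 36 (Hillcrest, w=100) → cum 220
  mile 43 (Westmoor, w=11) → cum 231
  mile 45 (Northgate, w=200) → cum 431  ≥ 240.5 → median here
  mile 46 (Southcross, w=50) → cum 481
Optimal location: mile 45.

x = 45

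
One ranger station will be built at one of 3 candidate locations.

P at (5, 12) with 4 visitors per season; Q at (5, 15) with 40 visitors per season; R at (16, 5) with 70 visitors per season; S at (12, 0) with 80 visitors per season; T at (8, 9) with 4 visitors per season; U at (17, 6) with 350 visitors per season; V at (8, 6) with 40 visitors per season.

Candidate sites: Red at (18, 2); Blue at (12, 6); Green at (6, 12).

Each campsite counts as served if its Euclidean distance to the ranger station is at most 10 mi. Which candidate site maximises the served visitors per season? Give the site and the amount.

Blue, covering 548

Coverage radius r = 10 mi; a point is covered iff (Δx)²+(Δy)² ≤ 10² = 100.
  Red (18, 2): covers {R, S, U} → 500
  Blue (12, 6): covers {P, R, S, T, U, V} → 548
  Green (6, 12): covers {P, Q, T, V} → 88
Maximum coverage at Blue: 548 visitors per season.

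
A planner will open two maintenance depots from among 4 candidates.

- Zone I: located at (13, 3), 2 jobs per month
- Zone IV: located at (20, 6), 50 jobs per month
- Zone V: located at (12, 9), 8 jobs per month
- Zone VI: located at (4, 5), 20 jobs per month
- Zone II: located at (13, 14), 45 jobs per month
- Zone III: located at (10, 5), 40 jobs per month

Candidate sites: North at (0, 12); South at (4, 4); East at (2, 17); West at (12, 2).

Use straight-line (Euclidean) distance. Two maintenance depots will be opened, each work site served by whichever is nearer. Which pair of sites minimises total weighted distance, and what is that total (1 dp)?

Evaluate every pair (each demand assigned to the nearer of the two):
  {South, West}: total = 1212.1
  {East, West}: total = 1334.2
  {North, West}: total = 1353.4
  {South, East}: total = 1676.2
  {North, South}: total = 1755.0
  {North, East}: total = 2337.2
Best pair: {South, West} with total 1212.1.

{South, West}, total 1212.1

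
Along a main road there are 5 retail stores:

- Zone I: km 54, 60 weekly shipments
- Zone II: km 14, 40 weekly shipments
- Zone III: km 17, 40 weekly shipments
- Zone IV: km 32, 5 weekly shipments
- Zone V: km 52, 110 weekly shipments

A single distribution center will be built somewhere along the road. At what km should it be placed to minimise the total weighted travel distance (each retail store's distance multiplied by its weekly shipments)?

For a sum of weighted absolute distances on a line, the optimum is the weighted median (not the mean). Total weight W = 255; half-weight = 127.5.
Sort by position and accumulate weight:
  km 14 (Zone II, w=40) → cum 40
  km 17 (Zone III, w=40) → cum 80
  km 32 (Zone IV, w=5) → cum 85
  km 52 (Zone V, w=110) → cum 195  ≥ 127.5 → median here
  km 54 (Zone I, w=60) → cum 255
Optimal location: km 52.

x = 52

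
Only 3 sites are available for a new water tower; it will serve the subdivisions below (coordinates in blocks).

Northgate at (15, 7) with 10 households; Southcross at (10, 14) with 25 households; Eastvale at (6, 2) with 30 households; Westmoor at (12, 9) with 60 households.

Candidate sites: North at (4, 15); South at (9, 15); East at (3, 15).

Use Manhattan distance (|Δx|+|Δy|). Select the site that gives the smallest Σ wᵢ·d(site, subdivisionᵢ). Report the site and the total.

South, total 1210 blocks

Total weighted distance at each candidate:
  North (4, 15): total = 1655
  South (9, 15): total = 1210
  East (3, 15): total = 1780
Minimum is at South with total 1210 blocks.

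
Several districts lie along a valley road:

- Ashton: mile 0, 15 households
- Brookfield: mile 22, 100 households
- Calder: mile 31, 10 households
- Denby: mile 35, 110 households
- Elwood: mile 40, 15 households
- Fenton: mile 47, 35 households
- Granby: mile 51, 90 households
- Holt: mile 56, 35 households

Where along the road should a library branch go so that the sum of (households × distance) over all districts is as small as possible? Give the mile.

x = 35

For a sum of weighted absolute distances on a line, the optimum is the weighted median (not the mean). Total weight W = 410; half-weight = 205.
Sort by position and accumulate weight:
  mile 0 (Ashton, w=15) → cum 15
  mile 22 (Brookfield, w=100) → cum 115
  mile 31 (Calder, w=10) → cum 125
  mile 35 (Denby, w=110) → cum 235  ≥ 205 → median here
  mile 40 (Elwood, w=15) → cum 250
  mile 47 (Fenton, w=35) → cum 285
  mile 51 (Granby, w=90) → cum 375
  mile 56 (Holt, w=35) → cum 410
Optimal location: mile 35.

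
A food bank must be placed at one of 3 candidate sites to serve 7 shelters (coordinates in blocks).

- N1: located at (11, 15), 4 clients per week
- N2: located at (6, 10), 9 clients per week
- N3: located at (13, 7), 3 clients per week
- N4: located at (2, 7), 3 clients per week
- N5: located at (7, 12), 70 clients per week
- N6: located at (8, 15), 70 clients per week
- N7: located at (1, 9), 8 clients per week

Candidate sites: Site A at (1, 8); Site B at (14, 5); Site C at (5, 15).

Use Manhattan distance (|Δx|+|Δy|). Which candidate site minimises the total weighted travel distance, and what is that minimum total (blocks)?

Site C, total 799 blocks

Total weighted distance at each candidate:
  Site A (1, 8): total = 1864
  Site B (14, 5): total = 2456
  Site C (5, 15): total = 799
Minimum is at Site C with total 799 blocks.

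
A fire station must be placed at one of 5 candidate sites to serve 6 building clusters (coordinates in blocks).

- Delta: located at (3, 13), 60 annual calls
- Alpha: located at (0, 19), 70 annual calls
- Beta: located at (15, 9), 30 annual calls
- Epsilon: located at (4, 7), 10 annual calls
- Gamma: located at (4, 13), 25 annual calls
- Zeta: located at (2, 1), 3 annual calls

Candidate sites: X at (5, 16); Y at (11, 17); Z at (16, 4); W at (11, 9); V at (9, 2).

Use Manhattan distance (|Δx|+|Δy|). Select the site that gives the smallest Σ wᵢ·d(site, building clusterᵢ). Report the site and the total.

Total weighted distance at each candidate:
  X (5, 16): total = 1624
  Y (11, 17): total = 2510
  Z (16, 4): total = 4396
  W (11, 9): total = 2726
  V (9, 2): total = 3754
Minimum is at X with total 1624 blocks.

X, total 1624 blocks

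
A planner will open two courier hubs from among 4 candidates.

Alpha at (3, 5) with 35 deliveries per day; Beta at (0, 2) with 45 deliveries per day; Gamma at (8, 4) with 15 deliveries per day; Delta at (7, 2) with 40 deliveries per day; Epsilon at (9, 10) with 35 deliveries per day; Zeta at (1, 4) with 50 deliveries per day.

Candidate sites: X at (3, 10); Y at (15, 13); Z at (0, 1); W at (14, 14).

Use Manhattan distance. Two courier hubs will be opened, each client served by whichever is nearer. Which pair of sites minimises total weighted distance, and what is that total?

Evaluate every pair (each demand assigned to the nearer of the two):
  {X, Z}: total = 1115
  {Y, Z}: total = 1290
  {Z, W}: total = 1290
  {X, Y}: total = 1925
  {X, W}: total = 1925
  {Y, W}: total = 4335
Best pair: {X, Z} with total 1115.

{X, Z}, total 1115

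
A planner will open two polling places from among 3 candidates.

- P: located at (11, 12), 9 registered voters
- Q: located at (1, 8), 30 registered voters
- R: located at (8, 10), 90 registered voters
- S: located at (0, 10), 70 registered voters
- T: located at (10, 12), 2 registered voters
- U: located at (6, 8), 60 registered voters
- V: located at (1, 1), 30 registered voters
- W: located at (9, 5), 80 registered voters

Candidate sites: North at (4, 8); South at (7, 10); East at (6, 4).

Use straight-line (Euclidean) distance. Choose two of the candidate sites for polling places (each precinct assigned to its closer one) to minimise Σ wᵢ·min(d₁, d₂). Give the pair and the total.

Evaluate every pair (each demand assigned to the nearer of the two):
  {North, South}: total = 1319.8
  {South, East}: total = 1379.3
  {North, East}: total = 1440.4
Best pair: {North, South} with total 1319.8.

{North, South}, total 1319.8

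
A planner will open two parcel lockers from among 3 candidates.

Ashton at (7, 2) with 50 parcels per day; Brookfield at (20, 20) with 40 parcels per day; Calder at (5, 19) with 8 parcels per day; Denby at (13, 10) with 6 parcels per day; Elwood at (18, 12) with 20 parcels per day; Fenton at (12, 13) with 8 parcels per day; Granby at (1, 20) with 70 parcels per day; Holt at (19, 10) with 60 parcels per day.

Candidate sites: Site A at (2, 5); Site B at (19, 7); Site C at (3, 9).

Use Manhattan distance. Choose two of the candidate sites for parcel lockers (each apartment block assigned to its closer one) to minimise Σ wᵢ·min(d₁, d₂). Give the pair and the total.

{Site B, Site C}, total 2574

Evaluate every pair (each demand assigned to the nearer of the two):
  {Site B, Site C}: total = 2574
  {Site A, Site B}: total = 2674
  {Site A, Site C}: total = 4076
Best pair: {Site B, Site C} with total 2574.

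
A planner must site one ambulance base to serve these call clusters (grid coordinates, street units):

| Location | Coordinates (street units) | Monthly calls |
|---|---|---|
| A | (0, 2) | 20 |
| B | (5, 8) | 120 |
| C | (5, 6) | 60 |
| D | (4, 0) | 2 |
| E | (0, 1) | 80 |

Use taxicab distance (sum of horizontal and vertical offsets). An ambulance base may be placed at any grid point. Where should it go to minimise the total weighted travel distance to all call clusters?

(5, 6)

Manhattan distance separates: Σwᵢ(|x−xᵢ|+|y−yᵢ|) = Σwᵢ|x−xᵢ| + Σwᵢ|y−yᵢ|, so x and y are optimised independently as 1-D weighted medians.
Total weight W = 282; half = 141.
x-coordinate, sorted with cumulative weight:
  x=0 (A, w=20) cum 20
  x=0 (E, w=80) cum 100
  x=4 (D, w=2) cum 102
  x=5 (B, w=120) cum 222  ← median
  x=5 (C, w=60) cum 282
⇒ x* = 5
y-coordinate, sorted with cumulative weight:
  y=0 (D, w=2) cum 2
  y=1 (E, w=80) cum 82
  y=2 (A, w=20) cum 102
  y=6 (C, w=60) cum 162  ← median
  y=8 (B, w=120) cum 282
⇒ y* = 6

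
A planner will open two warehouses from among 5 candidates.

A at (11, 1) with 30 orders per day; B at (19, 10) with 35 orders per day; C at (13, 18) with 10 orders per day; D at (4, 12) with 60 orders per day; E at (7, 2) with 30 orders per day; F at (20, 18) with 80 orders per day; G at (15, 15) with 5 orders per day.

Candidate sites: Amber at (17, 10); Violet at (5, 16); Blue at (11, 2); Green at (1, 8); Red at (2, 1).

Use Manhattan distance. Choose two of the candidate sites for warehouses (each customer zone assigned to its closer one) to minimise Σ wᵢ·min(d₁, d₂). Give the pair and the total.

Evaluate every pair (each demand assigned to the nearer of the two):
  {Amber, Blue}: total = 2155
  {Amber, Violet}: total = 2315
  {Amber, Green}: total = 2335
  {Amber, Red}: total = 2335
  {Violet, Blue}: total = 2525
  {Violet, Red}: total = 2965
  {Violet, Green}: total = 3385
  {Blue, Green}: total = 3395
  {Blue, Red}: total = 3755
  {Green, Red}: total = 4215
Best pair: {Amber, Blue} with total 2155.

{Amber, Blue}, total 2155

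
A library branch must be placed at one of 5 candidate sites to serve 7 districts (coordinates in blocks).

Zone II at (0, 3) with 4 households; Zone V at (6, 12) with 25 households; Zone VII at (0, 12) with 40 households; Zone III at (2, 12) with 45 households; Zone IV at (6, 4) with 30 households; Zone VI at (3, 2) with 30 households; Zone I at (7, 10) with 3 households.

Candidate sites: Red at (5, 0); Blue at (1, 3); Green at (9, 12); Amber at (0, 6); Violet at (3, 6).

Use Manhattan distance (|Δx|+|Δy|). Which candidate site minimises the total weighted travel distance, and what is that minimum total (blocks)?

Total weighted distance at each candidate:
  Red (5, 0): total = 2018
  Blue (1, 3): total = 1513
  Green (9, 12): total = 1644
  Amber (0, 6): total = 1395
  Violet (3, 6): total = 1218
Minimum is at Violet with total 1218 blocks.

Violet, total 1218 blocks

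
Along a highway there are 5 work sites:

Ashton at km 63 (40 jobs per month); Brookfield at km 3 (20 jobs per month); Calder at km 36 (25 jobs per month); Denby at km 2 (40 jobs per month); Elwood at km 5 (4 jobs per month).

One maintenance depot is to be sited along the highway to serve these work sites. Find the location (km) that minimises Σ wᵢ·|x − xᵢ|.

x = 36

For a sum of weighted absolute distances on a line, the optimum is the weighted median (not the mean). Total weight W = 129; half-weight = 64.5.
Sort by position and accumulate weight:
  km 2 (Denby, w=40) → cum 40
  km 3 (Brookfield, w=20) → cum 60
  km 5 (Elwood, w=4) → cum 64
  km 36 (Calder, w=25) → cum 89  ≥ 64.5 → median here
  km 63 (Ashton, w=40) → cum 129
Optimal location: km 36.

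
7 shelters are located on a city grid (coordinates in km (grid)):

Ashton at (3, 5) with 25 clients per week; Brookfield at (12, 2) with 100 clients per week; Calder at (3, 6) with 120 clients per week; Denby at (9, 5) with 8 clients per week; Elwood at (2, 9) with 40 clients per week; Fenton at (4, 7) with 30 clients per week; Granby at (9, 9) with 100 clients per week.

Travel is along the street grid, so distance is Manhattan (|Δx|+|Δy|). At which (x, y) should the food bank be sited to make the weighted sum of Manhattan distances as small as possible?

(4, 6)

Manhattan distance separates: Σwᵢ(|x−xᵢ|+|y−yᵢ|) = Σwᵢ|x−xᵢ| + Σwᵢ|y−yᵢ|, so x and y are optimised independently as 1-D weighted medians.
Total weight W = 423; half = 211.5.
x-coordinate, sorted with cumulative weight:
  x=2 (Elwood, w=40) cum 40
  x=3 (Ashton, w=25) cum 65
  x=3 (Calder, w=120) cum 185
  x=4 (Fenton, w=30) cum 215  ← median
  x=9 (Denby, w=8) cum 223
  x=9 (Granby, w=100) cum 323
  x=12 (Brookfield, w=100) cum 423
⇒ x* = 4
y-coordinate, sorted with cumulative weight:
  y=2 (Brookfield, w=100) cum 100
  y=5 (Ashton, w=25) cum 125
  y=5 (Denby, w=8) cum 133
  y=6 (Calder, w=120) cum 253  ← median
  y=7 (Fenton, w=30) cum 283
  y=9 (Elwood, w=40) cum 323
  y=9 (Granby, w=100) cum 423
⇒ y* = 6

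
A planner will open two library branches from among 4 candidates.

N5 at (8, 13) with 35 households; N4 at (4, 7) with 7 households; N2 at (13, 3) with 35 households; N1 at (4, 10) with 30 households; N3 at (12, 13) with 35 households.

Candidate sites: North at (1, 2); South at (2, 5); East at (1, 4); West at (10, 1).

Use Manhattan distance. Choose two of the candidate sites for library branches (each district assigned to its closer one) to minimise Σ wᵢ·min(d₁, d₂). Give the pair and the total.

Evaluate every pair (each demand assigned to the nearer of the two):
  {South, West}: total = 1393
  {East, West}: total = 1467
  {North, West}: total = 1541
  {North, South}: total = 1813
  {South, East}: total = 1813
  {North, East}: total = 2027
Best pair: {South, West} with total 1393.

{South, West}, total 1393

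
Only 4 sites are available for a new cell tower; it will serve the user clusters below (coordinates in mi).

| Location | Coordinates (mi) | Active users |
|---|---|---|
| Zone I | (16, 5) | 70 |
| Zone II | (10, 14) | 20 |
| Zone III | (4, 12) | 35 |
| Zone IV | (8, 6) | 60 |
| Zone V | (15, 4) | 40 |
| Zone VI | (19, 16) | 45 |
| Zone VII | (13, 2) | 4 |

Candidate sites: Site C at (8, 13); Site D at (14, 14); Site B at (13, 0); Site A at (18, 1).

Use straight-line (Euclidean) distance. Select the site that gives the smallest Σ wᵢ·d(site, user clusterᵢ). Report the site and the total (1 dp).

Site D, total 2374.8 mi

Total weighted distance at each candidate:
  Site C (8, 13): total = 2418.5
  Site D (14, 14): total = 2374.8
  Site B (13, 0): total = 2644.0
  Site A (18, 1): total = 2778.9
Minimum is at Site D with total 2374.8 mi.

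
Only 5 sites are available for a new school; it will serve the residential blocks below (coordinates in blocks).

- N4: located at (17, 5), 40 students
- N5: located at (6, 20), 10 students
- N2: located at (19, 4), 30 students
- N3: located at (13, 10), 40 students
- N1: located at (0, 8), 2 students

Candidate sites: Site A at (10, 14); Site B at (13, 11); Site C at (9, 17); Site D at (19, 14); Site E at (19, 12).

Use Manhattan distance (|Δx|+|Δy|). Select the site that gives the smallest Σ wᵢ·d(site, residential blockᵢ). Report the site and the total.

Total weighted distance at each candidate:
  Site A (10, 14): total = 1622
  Site B (13, 11): total = 1022
  Site C (9, 17): total = 2026
  Site D (19, 14): total = 1380
  Site E (19, 12): total = 1176
Minimum is at Site B with total 1022 blocks.

Site B, total 1022 blocks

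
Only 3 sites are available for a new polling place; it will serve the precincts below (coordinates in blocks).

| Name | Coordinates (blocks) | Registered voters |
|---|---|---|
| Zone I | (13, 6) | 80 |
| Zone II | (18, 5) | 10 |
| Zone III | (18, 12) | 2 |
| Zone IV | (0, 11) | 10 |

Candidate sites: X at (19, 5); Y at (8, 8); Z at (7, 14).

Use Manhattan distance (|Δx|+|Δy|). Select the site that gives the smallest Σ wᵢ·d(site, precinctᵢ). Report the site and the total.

Y, total 828 blocks

Total weighted distance at each candidate:
  X (19, 5): total = 836
  Y (8, 8): total = 828
  Z (7, 14): total = 1446
Minimum is at Y with total 828 blocks.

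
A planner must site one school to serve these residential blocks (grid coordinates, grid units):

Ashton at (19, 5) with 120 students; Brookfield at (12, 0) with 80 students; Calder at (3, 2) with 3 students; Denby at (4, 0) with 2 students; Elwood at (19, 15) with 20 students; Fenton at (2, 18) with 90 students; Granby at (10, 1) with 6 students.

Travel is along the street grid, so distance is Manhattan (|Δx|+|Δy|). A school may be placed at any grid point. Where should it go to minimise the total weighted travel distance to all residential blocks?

(12, 5)

Manhattan distance separates: Σwᵢ(|x−xᵢ|+|y−yᵢ|) = Σwᵢ|x−xᵢ| + Σwᵢ|y−yᵢ|, so x and y are optimised independently as 1-D weighted medians.
Total weight W = 321; half = 160.5.
x-coordinate, sorted with cumulative weight:
  x=2 (Fenton, w=90) cum 90
  x=3 (Calder, w=3) cum 93
  x=4 (Denby, w=2) cum 95
  x=10 (Granby, w=6) cum 101
  x=12 (Brookfield, w=80) cum 181  ← median
  x=19 (Ashton, w=120) cum 301
  x=19 (Elwood, w=20) cum 321
⇒ x* = 12
y-coordinate, sorted with cumulative weight:
  y=0 (Brookfield, w=80) cum 80
  y=0 (Denby, w=2) cum 82
  y=1 (Granby, w=6) cum 88
  y=2 (Calder, w=3) cum 91
  y=5 (Ashton, w=120) cum 211  ← median
  y=15 (Elwood, w=20) cum 231
  y=18 (Fenton, w=90) cum 321
⇒ y* = 5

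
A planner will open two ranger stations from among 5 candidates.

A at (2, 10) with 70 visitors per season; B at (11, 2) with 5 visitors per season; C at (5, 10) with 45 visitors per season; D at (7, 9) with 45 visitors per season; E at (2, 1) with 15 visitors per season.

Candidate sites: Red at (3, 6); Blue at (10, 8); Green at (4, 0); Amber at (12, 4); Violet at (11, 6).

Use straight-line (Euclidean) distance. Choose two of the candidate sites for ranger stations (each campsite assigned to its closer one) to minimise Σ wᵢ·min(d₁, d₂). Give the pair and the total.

{Red, Blue}, total 739.1

Evaluate every pair (each demand assigned to the nearer of the two):
  {Red, Blue}: total = 739.1
  {Red, Green}: total = 784.8
  {Red, Amber}: total = 802.5
  {Red, Violet}: total = 811.3
  {Blue, Green}: total = 1025.8
  {Blue, Amber}: total = 1129.7
  {Blue, Violet}: total = 1136.3
  {Green, Violet}: total = 1292.5
  {Amber, Violet}: total = 1404.5
  {Green, Amber}: total = 1491.7
Best pair: {Red, Blue} with total 739.1.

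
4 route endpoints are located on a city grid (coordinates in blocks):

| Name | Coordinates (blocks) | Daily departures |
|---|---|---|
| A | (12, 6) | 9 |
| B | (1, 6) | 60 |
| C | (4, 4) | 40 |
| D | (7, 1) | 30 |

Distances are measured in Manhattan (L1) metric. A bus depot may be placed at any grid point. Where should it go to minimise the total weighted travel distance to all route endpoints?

(4, 4)

Manhattan distance separates: Σwᵢ(|x−xᵢ|+|y−yᵢ|) = Σwᵢ|x−xᵢ| + Σwᵢ|y−yᵢ|, so x and y are optimised independently as 1-D weighted medians.
Total weight W = 139; half = 69.5.
x-coordinate, sorted with cumulative weight:
  x=1 (B, w=60) cum 60
  x=4 (C, w=40) cum 100  ← median
  x=7 (D, w=30) cum 130
  x=12 (A, w=9) cum 139
⇒ x* = 4
y-coordinate, sorted with cumulative weight:
  y=1 (D, w=30) cum 30
  y=4 (C, w=40) cum 70  ← median
  y=6 (A, w=9) cum 79
  y=6 (B, w=60) cum 139
⇒ y* = 4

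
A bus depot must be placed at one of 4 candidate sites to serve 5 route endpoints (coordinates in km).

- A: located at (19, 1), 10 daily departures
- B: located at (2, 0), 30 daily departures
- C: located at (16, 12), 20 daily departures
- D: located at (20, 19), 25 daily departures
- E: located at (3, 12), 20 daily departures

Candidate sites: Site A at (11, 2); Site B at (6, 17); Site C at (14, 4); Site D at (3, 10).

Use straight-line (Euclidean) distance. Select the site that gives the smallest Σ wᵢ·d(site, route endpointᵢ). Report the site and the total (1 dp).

Site D, total 1269.0 km

Total weighted distance at each candidate:
  Site A (11, 2): total = 1317.8
  Site B (6, 17): total = 1423.9
  Site C (14, 4): total = 1278.6
  Site D (3, 10): total = 1269.0
Minimum is at Site D with total 1269.0 km.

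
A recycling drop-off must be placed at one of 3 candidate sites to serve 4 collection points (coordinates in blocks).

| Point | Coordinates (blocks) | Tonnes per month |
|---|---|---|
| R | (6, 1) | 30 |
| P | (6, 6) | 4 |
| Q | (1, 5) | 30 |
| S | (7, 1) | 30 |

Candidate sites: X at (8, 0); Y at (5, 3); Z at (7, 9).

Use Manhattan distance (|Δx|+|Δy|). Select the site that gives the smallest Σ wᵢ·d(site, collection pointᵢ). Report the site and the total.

Total weighted distance at each candidate:
  X (8, 0): total = 542
  Y (5, 3): total = 406
  Z (7, 9): total = 826
Minimum is at Y with total 406 blocks.

Y, total 406 blocks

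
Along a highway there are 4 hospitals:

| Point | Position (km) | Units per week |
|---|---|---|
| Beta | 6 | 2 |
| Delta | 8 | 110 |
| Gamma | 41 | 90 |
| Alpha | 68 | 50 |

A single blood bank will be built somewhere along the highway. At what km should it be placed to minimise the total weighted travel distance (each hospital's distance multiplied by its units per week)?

x = 41

For a sum of weighted absolute distances on a line, the optimum is the weighted median (not the mean). Total weight W = 252; half-weight = 126.
Sort by position and accumulate weight:
  km 6 (Beta, w=2) → cum 2
  km 8 (Delta, w=110) → cum 112
  km 41 (Gamma, w=90) → cum 202  ≥ 126 → median here
  km 68 (Alpha, w=50) → cum 252
Optimal location: km 41.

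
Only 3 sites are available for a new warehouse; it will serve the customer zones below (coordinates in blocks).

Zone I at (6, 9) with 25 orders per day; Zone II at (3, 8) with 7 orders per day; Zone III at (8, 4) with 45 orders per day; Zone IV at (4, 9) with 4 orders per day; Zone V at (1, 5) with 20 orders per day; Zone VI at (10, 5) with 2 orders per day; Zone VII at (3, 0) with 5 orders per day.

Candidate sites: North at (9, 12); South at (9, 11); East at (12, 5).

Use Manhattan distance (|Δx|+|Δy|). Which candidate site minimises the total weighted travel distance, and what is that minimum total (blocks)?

Total weighted distance at each candidate:
  North (9, 12): total = 1063
  South (9, 11): total = 955
  East (12, 5): total = 901
Minimum is at East with total 901 blocks.

East, total 901 blocks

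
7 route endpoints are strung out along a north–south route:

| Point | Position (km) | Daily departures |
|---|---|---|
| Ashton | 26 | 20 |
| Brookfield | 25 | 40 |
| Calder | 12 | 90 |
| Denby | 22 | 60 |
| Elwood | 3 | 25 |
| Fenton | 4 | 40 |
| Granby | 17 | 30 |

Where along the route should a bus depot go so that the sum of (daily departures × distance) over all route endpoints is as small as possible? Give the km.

x = 12

For a sum of weighted absolute distances on a line, the optimum is the weighted median (not the mean). Total weight W = 305; half-weight = 152.5.
Sort by position and accumulate weight:
  km 3 (Elwood, w=25) → cum 25
  km 4 (Fenton, w=40) → cum 65
  km 12 (Calder, w=90) → cum 155  ≥ 152.5 → median here
  km 17 (Granby, w=30) → cum 185
  km 22 (Denby, w=60) → cum 245
  km 25 (Brookfield, w=40) → cum 285
  km 26 (Ashton, w=20) → cum 305
Optimal location: km 12.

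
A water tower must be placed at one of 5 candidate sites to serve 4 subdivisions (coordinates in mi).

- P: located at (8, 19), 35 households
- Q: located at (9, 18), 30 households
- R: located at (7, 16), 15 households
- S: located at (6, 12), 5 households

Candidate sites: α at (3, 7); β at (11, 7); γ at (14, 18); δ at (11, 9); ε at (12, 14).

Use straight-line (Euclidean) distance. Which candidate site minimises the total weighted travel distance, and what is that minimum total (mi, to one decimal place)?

Total weighted distance at each candidate:
  α (3, 7): total = 1007.8
  β (11, 7): total = 951.4
  γ (14, 18): total = 522.1
  δ (11, 9): total = 792.1
  ε (12, 14): total = 486.5
Minimum is at ε with total 486.5 mi.

ε, total 486.5 mi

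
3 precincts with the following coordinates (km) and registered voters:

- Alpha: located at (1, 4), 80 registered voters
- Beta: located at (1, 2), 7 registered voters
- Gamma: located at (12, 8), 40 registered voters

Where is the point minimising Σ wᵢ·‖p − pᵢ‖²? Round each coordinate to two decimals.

(4.46, 5.15)

The minimiser of Σwᵢ‖p−pᵢ‖² is the weighted centroid p* = (Σwᵢpᵢ)/(Σwᵢ).
Σwᵢ = 127.
Σwᵢxᵢ = 80·1 + 7·1 + 40·12 = 567.
Σwᵢyᵢ = 80·4 + 7·2 + 40·8 = 654.
x* = 567/127 = 4.46, y* = 654/127 = 5.15.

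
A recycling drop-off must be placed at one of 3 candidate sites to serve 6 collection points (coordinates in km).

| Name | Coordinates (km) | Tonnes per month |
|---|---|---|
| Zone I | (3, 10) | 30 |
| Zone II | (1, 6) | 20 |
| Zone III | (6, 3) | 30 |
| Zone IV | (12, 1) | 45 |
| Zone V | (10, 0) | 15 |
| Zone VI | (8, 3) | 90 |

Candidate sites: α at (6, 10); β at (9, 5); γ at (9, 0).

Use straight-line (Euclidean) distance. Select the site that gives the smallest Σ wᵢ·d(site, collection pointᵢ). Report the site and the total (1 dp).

β, total 1006.5 km

Total weighted distance at each candidate:
  α (6, 10): total = 1731.6
  β (9, 5): total = 1006.5
  γ (9, 0): total = 1119.0
Minimum is at β with total 1006.5 km.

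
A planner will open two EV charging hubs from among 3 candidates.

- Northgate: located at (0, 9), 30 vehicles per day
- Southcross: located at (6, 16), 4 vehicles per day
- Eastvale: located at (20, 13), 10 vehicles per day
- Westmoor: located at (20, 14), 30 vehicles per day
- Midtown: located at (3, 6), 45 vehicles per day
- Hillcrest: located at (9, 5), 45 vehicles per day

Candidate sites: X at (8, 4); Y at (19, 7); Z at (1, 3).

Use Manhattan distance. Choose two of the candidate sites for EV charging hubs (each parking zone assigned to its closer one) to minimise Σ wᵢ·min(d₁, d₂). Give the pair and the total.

Evaluate every pair (each demand assigned to the nearer of the two):
  {X, Y}: total = 1161
  {Y, Z}: total = 1267
  {X, Z}: total = 1451
Best pair: {X, Y} with total 1161.

{X, Y}, total 1161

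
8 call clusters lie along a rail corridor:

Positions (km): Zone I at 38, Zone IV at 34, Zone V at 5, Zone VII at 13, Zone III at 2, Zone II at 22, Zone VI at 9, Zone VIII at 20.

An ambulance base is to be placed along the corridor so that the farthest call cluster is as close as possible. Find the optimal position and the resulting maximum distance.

location 20, max distance 18

The 1-center on a line is the midpoint of the two extreme points: leftmost at 2, rightmost at 38.
Optimal location = (2 + 38)/2 = 20; maximum distance = (38 − 2)/2 = 18.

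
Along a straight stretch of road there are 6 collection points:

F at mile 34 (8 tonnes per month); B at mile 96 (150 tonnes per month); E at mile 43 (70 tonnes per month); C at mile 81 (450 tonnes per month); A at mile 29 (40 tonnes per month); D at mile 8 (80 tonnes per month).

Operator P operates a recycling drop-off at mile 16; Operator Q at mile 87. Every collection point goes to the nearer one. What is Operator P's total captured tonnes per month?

The indifferent point is the midpoint (16+87)/2 = 51.5; collection points left of it (closer to Operator P at 16) go to Operator P, those right go to Operator Q.
  D at 8 (w=80) → Operator P
  A at 29 (w=40) → Operator P
  F at 34 (w=8) → Operator P
  E at 43 (w=70) → Operator P
  C at 81 (w=450) → Operator Q
  B at 96 (w=150) → Operator Q
Operator P captures 198; Operator Q captures 600.

198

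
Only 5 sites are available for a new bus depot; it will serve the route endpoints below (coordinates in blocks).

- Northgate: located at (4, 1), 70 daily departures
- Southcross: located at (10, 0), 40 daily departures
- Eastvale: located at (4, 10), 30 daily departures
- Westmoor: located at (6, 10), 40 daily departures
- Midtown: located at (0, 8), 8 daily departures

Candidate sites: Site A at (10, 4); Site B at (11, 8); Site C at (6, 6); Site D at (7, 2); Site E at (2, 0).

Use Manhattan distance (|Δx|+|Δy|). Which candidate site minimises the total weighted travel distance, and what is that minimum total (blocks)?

Site D, total 1274 blocks

Total weighted distance at each candidate:
  Site A (10, 4): total = 1662
  Site B (11, 8): total = 1978
  Site C (6, 6): total = 1294
  Site D (7, 2): total = 1274
  Site E (2, 0): total = 1530
Minimum is at Site D with total 1274 blocks.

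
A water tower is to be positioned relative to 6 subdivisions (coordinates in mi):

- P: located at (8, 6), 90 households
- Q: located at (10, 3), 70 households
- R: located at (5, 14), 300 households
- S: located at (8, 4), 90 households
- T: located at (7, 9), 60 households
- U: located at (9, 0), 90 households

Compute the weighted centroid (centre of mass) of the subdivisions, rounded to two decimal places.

The minimiser of Σwᵢ‖p−pᵢ‖² is the weighted centroid p* = (Σwᵢpᵢ)/(Σwᵢ).
Σwᵢ = 700.
Σwᵢxᵢ = 90·8 + 70·10 + 300·5 + 90·8 + 60·7 + 90·9 = 4870.
Σwᵢyᵢ = 90·6 + 70·3 + 300·14 + 90·4 + 60·9 + 90·0 = 5850.
x* = 4870/700 = 6.96, y* = 5850/700 = 8.36.

(6.96, 8.36)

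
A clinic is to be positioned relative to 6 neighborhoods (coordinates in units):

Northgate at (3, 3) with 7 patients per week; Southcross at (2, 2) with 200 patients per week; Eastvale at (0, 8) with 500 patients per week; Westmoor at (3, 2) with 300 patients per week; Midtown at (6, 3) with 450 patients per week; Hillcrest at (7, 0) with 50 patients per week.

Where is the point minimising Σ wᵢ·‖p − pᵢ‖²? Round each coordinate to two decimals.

(2.90, 4.23)

The minimiser of Σwᵢ‖p−pᵢ‖² is the weighted centroid p* = (Σwᵢpᵢ)/(Σwᵢ).
Σwᵢ = 1507.
Σwᵢxᵢ = 7·3 + 200·2 + 500·0 + 300·3 + 450·6 + 50·7 = 4371.
Σwᵢyᵢ = 7·3 + 200·2 + 500·8 + 300·2 + 450·3 + 50·0 = 6371.
x* = 4371/1507 = 2.90, y* = 6371/1507 = 4.23.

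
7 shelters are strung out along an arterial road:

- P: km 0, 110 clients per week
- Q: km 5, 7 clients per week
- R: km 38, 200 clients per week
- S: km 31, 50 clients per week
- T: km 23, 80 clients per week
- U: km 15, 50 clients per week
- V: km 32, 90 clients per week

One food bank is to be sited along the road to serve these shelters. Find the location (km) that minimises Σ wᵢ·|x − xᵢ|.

x = 31

For a sum of weighted absolute distances on a line, the optimum is the weighted median (not the mean). Total weight W = 587; half-weight = 293.5.
Sort by position and accumulate weight:
  km 0 (P, w=110) → cum 110
  km 5 (Q, w=7) → cum 117
  km 15 (U, w=50) → cum 167
  km 23 (T, w=80) → cum 247
  km 31 (S, w=50) → cum 297  ≥ 293.5 → median here
  km 32 (V, w=90) → cum 387
  km 38 (R, w=200) → cum 587
Optimal location: km 31.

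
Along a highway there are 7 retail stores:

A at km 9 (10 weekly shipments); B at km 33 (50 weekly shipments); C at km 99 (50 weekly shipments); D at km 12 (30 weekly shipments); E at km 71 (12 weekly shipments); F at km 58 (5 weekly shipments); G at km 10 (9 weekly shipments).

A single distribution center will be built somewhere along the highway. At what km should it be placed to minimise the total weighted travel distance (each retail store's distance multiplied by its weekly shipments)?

For a sum of weighted absolute distances on a line, the optimum is the weighted median (not the mean). Total weight W = 166; half-weight = 83.
Sort by position and accumulate weight:
  km 9 (A, w=10) → cum 10
  km 10 (G, w=9) → cum 19
  km 12 (D, w=30) → cum 49
  km 33 (B, w=50) → cum 99  ≥ 83 → median here
  km 58 (F, w=5) → cum 104
  km 71 (E, w=12) → cum 116
  km 99 (C, w=50) → cum 166
Optimal location: km 33.

x = 33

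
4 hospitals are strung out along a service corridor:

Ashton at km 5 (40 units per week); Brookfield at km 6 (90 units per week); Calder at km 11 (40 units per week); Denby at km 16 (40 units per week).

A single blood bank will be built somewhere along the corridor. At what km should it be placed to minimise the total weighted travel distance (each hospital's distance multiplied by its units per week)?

For a sum of weighted absolute distances on a line, the optimum is the weighted median (not the mean). Total weight W = 210; half-weight = 105.
Sort by position and accumulate weight:
  km 5 (Ashton, w=40) → cum 40
  km 6 (Brookfield, w=90) → cum 130  ≥ 105 → median here
  km 11 (Calder, w=40) → cum 170
  km 16 (Denby, w=40) → cum 210
Optimal location: km 6.

x = 6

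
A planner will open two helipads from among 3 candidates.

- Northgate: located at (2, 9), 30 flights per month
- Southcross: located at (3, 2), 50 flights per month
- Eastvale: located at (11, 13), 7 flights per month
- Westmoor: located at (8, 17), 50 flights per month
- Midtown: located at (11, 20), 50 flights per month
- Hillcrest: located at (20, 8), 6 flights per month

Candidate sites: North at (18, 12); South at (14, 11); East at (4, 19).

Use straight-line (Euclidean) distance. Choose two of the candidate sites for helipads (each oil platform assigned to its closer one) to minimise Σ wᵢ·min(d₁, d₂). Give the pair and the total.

{South, East}, total 1659.2

Evaluate every pair (each demand assigned to the nearer of the two):
  {South, East}: total = 1659.2
  {North, East}: total = 1810.9
  {North, South}: total = 2026.3
Best pair: {South, East} with total 1659.2.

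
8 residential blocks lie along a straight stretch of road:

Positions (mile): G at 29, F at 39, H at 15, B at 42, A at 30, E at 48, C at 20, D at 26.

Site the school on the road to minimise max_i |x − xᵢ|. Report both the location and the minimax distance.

The 1-center on a line is the midpoint of the two extreme points: leftmost at 15, rightmost at 48.
Optimal location = (15 + 48)/2 = 31.5; maximum distance = (48 − 15)/2 = 16.5.

location 31.5, max distance 16.5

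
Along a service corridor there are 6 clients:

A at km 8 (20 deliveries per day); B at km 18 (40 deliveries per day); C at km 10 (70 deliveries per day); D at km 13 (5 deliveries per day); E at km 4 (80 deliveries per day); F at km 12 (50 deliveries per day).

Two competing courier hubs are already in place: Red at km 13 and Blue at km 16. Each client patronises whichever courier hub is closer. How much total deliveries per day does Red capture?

225

The indifferent point is the midpoint (13+16)/2 = 14.5; clients left of it (closer to Red at 13) go to Red, those right go to Blue.
  E at 4 (w=80) → Red
  A at 8 (w=20) → Red
  C at 10 (w=70) → Red
  F at 12 (w=50) → Red
  D at 13 (w=5) → Red
  B at 18 (w=40) → Blue
Red captures 225; Blue captures 40.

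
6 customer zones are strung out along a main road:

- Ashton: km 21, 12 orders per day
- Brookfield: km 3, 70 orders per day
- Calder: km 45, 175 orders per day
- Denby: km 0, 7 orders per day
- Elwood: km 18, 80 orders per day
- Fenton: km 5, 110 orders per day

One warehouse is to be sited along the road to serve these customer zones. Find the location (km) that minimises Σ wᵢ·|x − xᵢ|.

For a sum of weighted absolute distances on a line, the optimum is the weighted median (not the mean). Total weight W = 454; half-weight = 227.
Sort by position and accumulate weight:
  km 0 (Denby, w=7) → cum 7
  km 3 (Brookfield, w=70) → cum 77
  km 5 (Fenton, w=110) → cum 187
  km 18 (Elwood, w=80) → cum 267  ≥ 227 → median here
  km 21 (Ashton, w=12) → cum 279
  km 45 (Calder, w=175) → cum 454
Optimal location: km 18.

x = 18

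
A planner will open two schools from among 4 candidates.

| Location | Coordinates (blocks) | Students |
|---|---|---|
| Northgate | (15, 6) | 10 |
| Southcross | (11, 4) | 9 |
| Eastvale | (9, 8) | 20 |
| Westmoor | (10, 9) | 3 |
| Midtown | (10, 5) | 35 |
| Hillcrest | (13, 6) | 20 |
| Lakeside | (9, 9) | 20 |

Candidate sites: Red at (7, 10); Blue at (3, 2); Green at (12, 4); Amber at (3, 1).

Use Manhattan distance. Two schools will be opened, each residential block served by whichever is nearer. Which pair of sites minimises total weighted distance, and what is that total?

Evaluate every pair (each demand assigned to the nearer of the two):
  {Red, Green}: total = 376
  {Blue, Green}: total = 545
  {Green, Amber}: total = 545
  {Red, Blue}: total = 842
  {Red, Amber}: total = 842
  {Blue, Amber}: total = 1422
Best pair: {Red, Green} with total 376.

{Red, Green}, total 376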